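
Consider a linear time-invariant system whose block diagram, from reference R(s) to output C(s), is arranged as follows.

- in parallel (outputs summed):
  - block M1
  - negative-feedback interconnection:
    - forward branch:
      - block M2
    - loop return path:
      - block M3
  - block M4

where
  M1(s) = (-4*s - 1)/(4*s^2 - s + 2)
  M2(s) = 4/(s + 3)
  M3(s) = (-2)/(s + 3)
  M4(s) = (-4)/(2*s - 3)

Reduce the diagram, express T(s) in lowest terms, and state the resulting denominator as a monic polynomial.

Step 1. reduce the feedback loop with forward M2 and return M3 gives (4*s + 12)/(s^2 + 6*s + 1)
Step 2. add M1, [M2/(1+M2*M3)], M4 (parallel) gives (8*s^4 - 90*s^3 - 85*s^2 + 44*s - 77)/(8*s^5 + 34*s^4 - 69*s^3 + 22*s^2 - 29*s - 6)
Step 2 gives the fully reduced T(s), with no common factor left to cancel. The denominator's leading coefficient is 8, so divide each of its coefficients by 8 to get the monic form.

Therefore the answer is s^5 + 17*s^4/4 - 69*s^3/8 + 11*s^2/4 - 29*s/8 - 3/4.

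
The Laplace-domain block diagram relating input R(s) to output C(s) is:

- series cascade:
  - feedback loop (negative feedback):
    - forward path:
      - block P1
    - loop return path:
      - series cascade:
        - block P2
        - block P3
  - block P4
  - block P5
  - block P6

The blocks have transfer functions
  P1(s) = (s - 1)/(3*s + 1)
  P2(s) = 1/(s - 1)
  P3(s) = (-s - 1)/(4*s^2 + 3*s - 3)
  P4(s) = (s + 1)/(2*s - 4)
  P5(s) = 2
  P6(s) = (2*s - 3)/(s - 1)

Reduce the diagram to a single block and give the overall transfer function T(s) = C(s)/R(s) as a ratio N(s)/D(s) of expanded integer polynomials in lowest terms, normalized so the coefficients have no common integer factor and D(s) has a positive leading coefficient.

[1] series reduction of P2, P3 = (-s - 1)/(4*s^3 - s^2 - 6*s + 3)
[2] close the feedback loop around P1, (P2*P3) = (4*s^3 - s^2 - 6*s + 3)/(12*s^3 + 13*s^2 - 7*s - 4)
[3] combine [P1/(1+P1*(P2*P3))], P4, P5, P6 in series, which is the overall transfer function T(s) = C(s)/R(s) in lowest terms

Therefore the answer is (8*s^4 + 2*s^3 - 21*s^2 - 6*s + 9)/(12*s^4 - 11*s^3 - 33*s^2 + 10*s + 8).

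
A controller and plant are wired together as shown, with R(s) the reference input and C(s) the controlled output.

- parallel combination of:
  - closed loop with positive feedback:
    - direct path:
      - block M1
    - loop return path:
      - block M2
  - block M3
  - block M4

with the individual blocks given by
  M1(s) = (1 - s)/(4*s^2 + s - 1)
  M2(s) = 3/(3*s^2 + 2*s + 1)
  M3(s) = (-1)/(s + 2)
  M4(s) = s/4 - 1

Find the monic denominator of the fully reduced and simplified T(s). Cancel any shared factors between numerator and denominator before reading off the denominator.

The answer is s^5 + 35*s^4/12 + 25*s^3/12 + 2*s^2/3 - 2/3.

Reasoning:
Step 1: reduce the feedback loop with forward M1 and return M2, giving (-3*s^3 + s^2 + s + 1)/(12*s^4 + 11*s^3 + 3*s^2 + 2*s - 4)
Step 2: add [M1/(1-M1*M2)], M3, M4 (parallel), giving (12*s^6 - 13*s^5 - 175*s^4 - 156*s^3 - 32*s^2 - 4*s + 56)/(48*s^5 + 140*s^4 + 100*s^3 + 32*s^2 - 32)
No further cancellation is possible in the step-2 result, so that is T(s). Its denominator becomes monic after dividing by the leading coefficient 48.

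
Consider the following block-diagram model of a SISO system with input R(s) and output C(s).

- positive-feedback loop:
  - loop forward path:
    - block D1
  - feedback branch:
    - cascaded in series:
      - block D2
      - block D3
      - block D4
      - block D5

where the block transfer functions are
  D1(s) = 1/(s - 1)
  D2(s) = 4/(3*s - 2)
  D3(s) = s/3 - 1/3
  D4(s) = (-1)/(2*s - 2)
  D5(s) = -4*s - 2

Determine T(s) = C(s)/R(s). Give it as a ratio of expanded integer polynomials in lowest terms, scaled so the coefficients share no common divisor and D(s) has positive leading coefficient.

1. cascade D2, D3, D4, D5; result (8*s + 4)/(9*s - 6)
2. feedback reduction of D1, (D2*D3*D4*D5), which is the overall transfer function T(s) = C(s)/R(s) in lowest terms

Final answer: (9*s - 6)/(9*s^2 - 23*s + 2)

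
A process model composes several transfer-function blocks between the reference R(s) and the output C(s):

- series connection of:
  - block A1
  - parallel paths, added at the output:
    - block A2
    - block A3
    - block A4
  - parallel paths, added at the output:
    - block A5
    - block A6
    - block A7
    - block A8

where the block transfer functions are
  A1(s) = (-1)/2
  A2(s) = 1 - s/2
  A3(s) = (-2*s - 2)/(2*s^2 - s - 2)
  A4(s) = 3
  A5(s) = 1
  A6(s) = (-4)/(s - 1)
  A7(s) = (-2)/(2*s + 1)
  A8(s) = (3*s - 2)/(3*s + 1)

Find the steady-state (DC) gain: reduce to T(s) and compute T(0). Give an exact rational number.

1. add A2, A3, A4 (parallel): (-2*s^3 + 17*s^2 - 10*s - 20)/(4*s^2 - 2*s - 4)
2. reduce the parallel group A5, A6, A7, A8: (12*s^3 - 38*s^2 - 21*s - 1)/(6*s^3 - s^2 - 4*s - 1)
3. series reduction of A1, (A2+A3+A4), (A5+A6+A7+A8): (24*s^6 - 280*s^5 + 724*s^4 + 215*s^3 - 953*s^2 - 430*s - 20)/(48*s^5 - 32*s^4 - 76*s^3 + 16*s^2 + 36*s + 8)
Evaluating the step-3 result (the overall T(s)) at s = 0 gives T(0) = -20/8 = -5/2.

Final answer: -5/2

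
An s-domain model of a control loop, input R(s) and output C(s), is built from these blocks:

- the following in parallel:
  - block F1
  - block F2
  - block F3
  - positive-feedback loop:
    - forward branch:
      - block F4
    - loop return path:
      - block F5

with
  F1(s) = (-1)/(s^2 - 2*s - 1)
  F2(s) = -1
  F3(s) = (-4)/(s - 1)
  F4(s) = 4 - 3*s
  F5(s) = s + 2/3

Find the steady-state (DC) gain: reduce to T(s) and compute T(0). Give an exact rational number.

Step 1. collapse the loop (F4 forward, F5 return) = (12 - 9*s)/(9*s^2 - 6*s - 5)
Step 2. combine F1, F2, F3, [F4/(1-F4*F5)] in parallel = (-9*s^5 - 12*s^4 + 104*s^3 - 40*s^2 - 51*s - 8)/(9*s^5 - 33*s^4 + 22*s^3 + 18*s^2 - 11*s - 5)
That last expression is T(s); at s = 0 only the constant terms survive, so T(0) = -8/(-5) = 8/5.

Final answer: 8/5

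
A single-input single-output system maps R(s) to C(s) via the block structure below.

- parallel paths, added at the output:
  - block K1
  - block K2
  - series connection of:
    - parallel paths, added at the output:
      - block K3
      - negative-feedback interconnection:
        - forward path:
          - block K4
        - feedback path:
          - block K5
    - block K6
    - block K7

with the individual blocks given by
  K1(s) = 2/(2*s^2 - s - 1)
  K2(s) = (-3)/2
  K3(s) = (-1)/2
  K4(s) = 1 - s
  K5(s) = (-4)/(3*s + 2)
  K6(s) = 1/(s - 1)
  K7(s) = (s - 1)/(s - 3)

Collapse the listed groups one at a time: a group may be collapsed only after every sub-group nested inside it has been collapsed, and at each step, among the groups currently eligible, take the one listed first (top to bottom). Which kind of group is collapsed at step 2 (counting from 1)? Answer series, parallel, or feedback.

Answer: parallel

Working:
[1] feedback reduction of K4, K5
[2] sum the parallel branches K3, [K4/(1+K4*K5)]
[3] multiply (K3+[K4/(1+K4*K5)]), K6, K7 (series)
[4] sum the parallel branches K1, K2, ((K3+[K4/(1+K4*K5)])*K6*K7)
So the answer for step 2 is parallel.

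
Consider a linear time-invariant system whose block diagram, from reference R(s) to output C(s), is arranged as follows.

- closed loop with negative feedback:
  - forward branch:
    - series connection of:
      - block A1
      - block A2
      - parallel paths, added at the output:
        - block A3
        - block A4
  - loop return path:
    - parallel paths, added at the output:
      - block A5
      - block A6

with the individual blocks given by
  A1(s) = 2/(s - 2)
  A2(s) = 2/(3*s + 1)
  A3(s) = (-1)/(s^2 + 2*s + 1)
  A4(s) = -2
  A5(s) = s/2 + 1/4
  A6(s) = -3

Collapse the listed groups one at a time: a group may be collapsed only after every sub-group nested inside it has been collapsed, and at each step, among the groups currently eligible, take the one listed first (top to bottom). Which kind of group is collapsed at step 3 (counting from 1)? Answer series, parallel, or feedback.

Reducing step by step:

Step 1. add A3, A4 (parallel)
Step 2. reduce the series chain A1, A2, (A3+A4)
Step 3. combine A5, A6 in parallel
Step 4. apply the feedback formula to (A1*A2*(A3+A4)), (A5+A6)
At step 3 the group reduced is parallel.

Answer: parallel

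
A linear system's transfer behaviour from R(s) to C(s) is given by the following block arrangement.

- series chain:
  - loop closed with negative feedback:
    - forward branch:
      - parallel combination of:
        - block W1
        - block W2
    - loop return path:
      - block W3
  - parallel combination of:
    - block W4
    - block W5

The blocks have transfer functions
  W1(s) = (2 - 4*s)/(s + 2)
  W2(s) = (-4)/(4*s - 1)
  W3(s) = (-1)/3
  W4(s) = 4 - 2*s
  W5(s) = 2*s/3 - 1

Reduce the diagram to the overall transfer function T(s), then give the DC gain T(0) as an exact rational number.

Answer: -45/2

Working:
Step 1. sum the parallel branches W1, W2; result (-16*s^2 + 8*s - 10)/(4*s^2 + 7*s - 2)
Step 2. collapse the loop ((W1+W2) forward, W3 return); result (-48*s^2 + 24*s - 30)/(28*s^2 + 13*s + 4)
Step 3. add W4, W5 (parallel); result 3 - 4*s/3
Step 4. reduce the series chain [(W1+W2)/(1+(W1+W2)*W3)], (W4+W5); result (64*s^3 - 176*s^2 + 112*s - 90)/(28*s^2 + 13*s + 4)
Step 4 gives the overall T(s). Then T(0) = -90/4 = -45/2.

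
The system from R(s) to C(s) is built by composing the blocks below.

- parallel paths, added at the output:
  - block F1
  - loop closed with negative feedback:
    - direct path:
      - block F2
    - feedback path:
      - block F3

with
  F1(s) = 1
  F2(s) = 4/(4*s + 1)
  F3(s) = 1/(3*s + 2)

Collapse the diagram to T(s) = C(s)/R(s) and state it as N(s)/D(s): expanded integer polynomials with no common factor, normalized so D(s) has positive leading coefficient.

Reducing step by step:

Step 1: close the feedback loop around F2, F3 gives (12*s + 8)/(12*s^2 + 11*s + 6)
Step 2: combine F1, [F2/(1+F2*F3)] in parallel: this yields T(s), and no further normalization is needed

Answer: (12*s^2 + 23*s + 14)/(12*s^2 + 11*s + 6)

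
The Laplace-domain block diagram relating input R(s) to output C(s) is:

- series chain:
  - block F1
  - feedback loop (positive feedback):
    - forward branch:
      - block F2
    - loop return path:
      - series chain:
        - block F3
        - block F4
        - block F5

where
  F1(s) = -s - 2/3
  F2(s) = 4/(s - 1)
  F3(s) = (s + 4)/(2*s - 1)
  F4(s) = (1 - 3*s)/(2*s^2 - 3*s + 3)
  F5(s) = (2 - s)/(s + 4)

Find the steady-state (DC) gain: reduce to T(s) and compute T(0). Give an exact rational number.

Step 1 - reduce the series chain F3, F4, F5, giving (3*s^2 - 7*s + 2)/(4*s^3 - 8*s^2 + 9*s - 3)
Step 2 - feedback reduction of F2, (F3*F4*F5), giving (16*s^3 - 32*s^2 + 36*s - 12)/(4*s^4 - 12*s^3 + 5*s^2 + 16*s - 5)
Step 3 - combine F1, [F2/(1-F2*(F3*F4*F5))] in series, giving (-48*s^4 + 64*s^3 - 44*s^2 - 36*s + 24)/(12*s^4 - 36*s^3 + 15*s^2 + 48*s - 15)
The step-3 result is T(s). Setting s = 0: T(0) = 24/(-15) = -8/5.

Hence the answer: -8/5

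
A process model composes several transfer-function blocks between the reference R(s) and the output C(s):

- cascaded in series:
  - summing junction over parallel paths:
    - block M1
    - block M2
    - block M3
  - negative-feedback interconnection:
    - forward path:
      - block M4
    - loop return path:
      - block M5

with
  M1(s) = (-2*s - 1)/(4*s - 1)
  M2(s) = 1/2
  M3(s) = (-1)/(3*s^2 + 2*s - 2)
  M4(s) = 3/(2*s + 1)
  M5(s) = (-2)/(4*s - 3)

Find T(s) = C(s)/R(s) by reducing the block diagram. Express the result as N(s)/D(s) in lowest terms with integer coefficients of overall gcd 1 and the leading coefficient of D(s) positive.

Reducing step by step:

[1] add M1, M2, M3 (parallel), giving (-9*s^2 - 14*s + 8)/(24*s^3 + 10*s^2 - 20*s + 4)
[2] close the feedback loop around M4, M5, giving (12*s - 9)/(8*s^2 - 2*s - 9)
[3] combine (M1+M2+M3), [M4/(1+M4*M5)] in series, which is the overall transfer function T(s) = C(s)/R(s) in lowest terms

Answer: (-108*s^3 - 87*s^2 + 222*s - 72)/(192*s^5 + 32*s^4 - 396*s^3 - 18*s^2 + 172*s - 36)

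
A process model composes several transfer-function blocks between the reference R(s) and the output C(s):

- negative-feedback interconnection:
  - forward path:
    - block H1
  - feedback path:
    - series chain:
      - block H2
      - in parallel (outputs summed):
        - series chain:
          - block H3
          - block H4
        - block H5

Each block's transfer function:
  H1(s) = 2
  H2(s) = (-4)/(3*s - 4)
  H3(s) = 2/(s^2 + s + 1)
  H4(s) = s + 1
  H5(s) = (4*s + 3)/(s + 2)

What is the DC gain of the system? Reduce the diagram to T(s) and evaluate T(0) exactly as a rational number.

First reduce the diagram to T(s).

Step 1. series reduction of H3, H4: (2*s + 2)/(s^2 + s + 1)
Step 2. combine (H3*H4), H5 in parallel: (4*s^3 + 9*s^2 + 13*s + 7)/(s^3 + 3*s^2 + 3*s + 2)
Step 3. multiply H2, ((H3*H4)+H5) (series): (-16*s^3 - 36*s^2 - 52*s - 28)/(3*s^4 + 5*s^3 - 3*s^2 - 6*s - 8)
Step 4. feedback reduction of H1, (H2*((H3*H4)+H5)): (6*s^4 + 10*s^3 - 6*s^2 - 12*s - 16)/(3*s^4 - 27*s^3 - 75*s^2 - 110*s - 64)
Evaluating the step-4 result (the overall T(s)) at s = 0 gives T(0) = -16/(-64) = 1/4.

Answer: 1/4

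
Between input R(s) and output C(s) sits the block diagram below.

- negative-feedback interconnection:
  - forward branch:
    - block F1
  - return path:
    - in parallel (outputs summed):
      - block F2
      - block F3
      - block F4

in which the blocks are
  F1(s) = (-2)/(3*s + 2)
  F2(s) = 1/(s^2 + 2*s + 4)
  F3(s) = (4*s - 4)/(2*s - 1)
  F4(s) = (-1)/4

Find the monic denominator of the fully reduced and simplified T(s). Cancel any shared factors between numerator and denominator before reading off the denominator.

Reducing step by step:

(1) combine F2, F3, F4 in parallel gives (14*s^3 + 13*s^2 + 34*s - 64)/(8*s^3 + 12*s^2 + 24*s - 16)
(2) apply the feedback formula to F1, (F2+F3+F4) gives (-8*s^3 - 12*s^2 - 24*s + 16)/(12*s^4 + 12*s^3 + 35*s^2 - 34*s + 48)
No further cancellation is possible in the step-2 result, so that is T(s). Its denominator becomes monic after dividing by the leading coefficient 12.

Answer: s^4 + s^3 + 35*s^2/12 - 17*s/6 + 4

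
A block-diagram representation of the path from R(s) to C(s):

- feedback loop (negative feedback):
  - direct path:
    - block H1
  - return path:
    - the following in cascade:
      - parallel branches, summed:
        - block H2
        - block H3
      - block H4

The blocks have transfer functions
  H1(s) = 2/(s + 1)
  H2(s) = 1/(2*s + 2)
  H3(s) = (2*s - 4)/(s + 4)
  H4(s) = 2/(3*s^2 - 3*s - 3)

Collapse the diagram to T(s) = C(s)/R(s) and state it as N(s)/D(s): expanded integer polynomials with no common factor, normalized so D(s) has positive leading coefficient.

Step 1 - parallel reduction of H2, H3; result (4*s^2 - 3*s - 4)/(2*s^2 + 10*s + 8)
Step 2 - reduce the series chain (H2+H3), H4; result (4*s^2 - 3*s - 4)/(3*s^4 + 12*s^3 - 6*s^2 - 27*s - 12)
Step 3 - apply the feedback formula to H1, ((H2+H3)*H4), which is the overall transfer function T(s) = C(s)/R(s) in lowest terms

Answer: (6*s^4 + 24*s^3 - 12*s^2 - 54*s - 24)/(3*s^5 + 15*s^4 + 6*s^3 - 25*s^2 - 45*s - 20)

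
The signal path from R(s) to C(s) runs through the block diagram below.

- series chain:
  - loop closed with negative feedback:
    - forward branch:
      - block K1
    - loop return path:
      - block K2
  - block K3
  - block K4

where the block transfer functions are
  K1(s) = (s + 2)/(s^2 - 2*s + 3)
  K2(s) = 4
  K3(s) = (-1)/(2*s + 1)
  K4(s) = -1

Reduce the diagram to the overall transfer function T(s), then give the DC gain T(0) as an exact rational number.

Step 1: feedback reduction of K1, K2; result (s + 2)/(s^2 + 2*s + 11)
Step 2: combine [K1/(1+K1*K2)], K3, K4 in series; result (s + 2)/(2*s^3 + 5*s^2 + 24*s + 11)
Step 2 gives the overall T(s). Then T(0) = 2/11.

Answer: 2/11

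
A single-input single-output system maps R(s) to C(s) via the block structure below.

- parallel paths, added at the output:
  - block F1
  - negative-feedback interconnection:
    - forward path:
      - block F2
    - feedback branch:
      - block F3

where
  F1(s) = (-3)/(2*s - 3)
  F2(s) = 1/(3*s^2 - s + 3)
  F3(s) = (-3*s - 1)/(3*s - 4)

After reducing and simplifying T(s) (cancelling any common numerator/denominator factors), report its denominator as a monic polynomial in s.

First reduce the diagram to T(s).

Step 1. feedback reduction of F2, F3 gives (3*s - 4)/(9*s^3 - 15*s^2 + 10*s - 13)
Step 2. combine F1, [F2/(1+F2*F3)] in parallel gives (-27*s^3 + 51*s^2 - 47*s + 51)/(18*s^4 - 57*s^3 + 65*s^2 - 56*s + 39)
Step 2 gives the fully reduced T(s), with no common factor left to cancel. The denominator's leading coefficient is 18, so divide each of its coefficients by 18 to get the monic form.

Answer: s^4 - 19*s^3/6 + 65*s^2/18 - 28*s/9 + 13/6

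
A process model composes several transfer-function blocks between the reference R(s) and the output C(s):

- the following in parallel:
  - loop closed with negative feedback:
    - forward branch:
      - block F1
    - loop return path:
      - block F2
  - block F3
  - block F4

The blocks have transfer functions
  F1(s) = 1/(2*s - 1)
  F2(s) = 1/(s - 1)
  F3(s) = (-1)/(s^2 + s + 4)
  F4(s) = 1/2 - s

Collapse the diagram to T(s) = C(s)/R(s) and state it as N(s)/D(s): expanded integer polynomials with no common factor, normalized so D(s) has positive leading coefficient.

The answer is (-4*s^5 + 4*s^4 - 13*s^3 + 23*s^2 - 14*s - 4)/(4*s^4 - 2*s^3 + 14*s^2 - 20*s + 16).

Reasoning:
1. feedback reduction of F1, F2, giving (s - 1)/(2*s^2 - 3*s + 2)
2. reduce the parallel group [F1/(1+F1*F2)], F3, F4, which is the overall transfer function T(s) = C(s)/R(s) in lowest terms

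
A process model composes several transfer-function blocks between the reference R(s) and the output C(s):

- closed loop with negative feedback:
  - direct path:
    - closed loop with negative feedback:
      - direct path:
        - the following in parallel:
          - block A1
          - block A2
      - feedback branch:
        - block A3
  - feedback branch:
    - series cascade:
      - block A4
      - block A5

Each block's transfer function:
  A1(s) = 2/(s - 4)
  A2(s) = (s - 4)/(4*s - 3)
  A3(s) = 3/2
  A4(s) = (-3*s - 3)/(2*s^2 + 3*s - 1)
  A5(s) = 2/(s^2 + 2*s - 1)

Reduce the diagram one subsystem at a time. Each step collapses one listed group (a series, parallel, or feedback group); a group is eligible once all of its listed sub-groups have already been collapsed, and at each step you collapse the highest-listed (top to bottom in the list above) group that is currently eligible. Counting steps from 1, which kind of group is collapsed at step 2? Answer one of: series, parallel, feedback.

[1] combine A1, A2 in parallel
[2] close the feedback loop around (A1+A2), A3
[3] cascade A4, A5
[4] apply the feedback formula to [(A1+A2)/(1+(A1+A2)*A3)], (A4*A5)
The group at step 2 is a feedback group.

Answer: feedback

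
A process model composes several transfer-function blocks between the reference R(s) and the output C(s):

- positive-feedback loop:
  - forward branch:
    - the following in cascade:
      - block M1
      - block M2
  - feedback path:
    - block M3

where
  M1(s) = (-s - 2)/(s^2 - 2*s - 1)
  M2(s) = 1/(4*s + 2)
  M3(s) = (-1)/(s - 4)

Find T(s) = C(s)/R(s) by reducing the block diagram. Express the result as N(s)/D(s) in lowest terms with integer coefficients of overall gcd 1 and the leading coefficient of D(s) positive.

(1) combine M1, M2 in series: (-s - 2)/(4*s^3 - 6*s^2 - 8*s - 2)
(2) collapse the loop ((M1*M2) forward, M3 return); the result is T(s) itself (integer coefficients, no common factor, positive leading denominator coefficient)

Final answer: (-s^2 + 2*s + 8)/(4*s^4 - 22*s^3 + 16*s^2 + 29*s + 6)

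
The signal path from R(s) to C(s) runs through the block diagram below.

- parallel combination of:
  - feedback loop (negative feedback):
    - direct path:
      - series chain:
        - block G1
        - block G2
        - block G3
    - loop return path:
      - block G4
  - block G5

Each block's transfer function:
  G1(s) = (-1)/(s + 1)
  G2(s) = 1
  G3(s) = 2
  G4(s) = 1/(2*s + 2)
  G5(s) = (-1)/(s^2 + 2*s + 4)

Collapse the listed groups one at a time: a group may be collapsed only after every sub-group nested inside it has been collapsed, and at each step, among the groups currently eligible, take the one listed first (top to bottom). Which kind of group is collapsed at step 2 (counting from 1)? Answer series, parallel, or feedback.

1. reduce the series chain G1, G2, G3
2. feedback reduction of (G1*G2*G3), G4
3. add [(G1*G2*G3)/(1+(G1*G2*G3)*G4)], G5 (parallel)
The group at step 2 is a feedback group.

Therefore the answer is feedback.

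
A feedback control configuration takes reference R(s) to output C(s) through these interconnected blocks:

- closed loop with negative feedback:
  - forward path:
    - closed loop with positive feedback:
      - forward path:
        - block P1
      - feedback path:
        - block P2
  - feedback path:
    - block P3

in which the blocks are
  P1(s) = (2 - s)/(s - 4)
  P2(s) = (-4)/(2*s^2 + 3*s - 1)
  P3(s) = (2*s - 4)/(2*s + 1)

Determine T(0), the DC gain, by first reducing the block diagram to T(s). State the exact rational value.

Step 1: reduce the feedback loop with forward P1 and return P2, giving (-2*s^3 + s^2 + 7*s - 2)/(2*s^3 - 5*s^2 - 17*s + 12)
Step 2: close the feedback loop around [P1/(1-P1*P2)], P3, giving (-4*s^4 + 15*s^2 + 3*s - 2)/(2*s^3 - 29*s^2 - 25*s + 20)
The step-2 result is T(s). Setting s = 0: T(0) = -2/20 = -1/10.

Final answer: -1/10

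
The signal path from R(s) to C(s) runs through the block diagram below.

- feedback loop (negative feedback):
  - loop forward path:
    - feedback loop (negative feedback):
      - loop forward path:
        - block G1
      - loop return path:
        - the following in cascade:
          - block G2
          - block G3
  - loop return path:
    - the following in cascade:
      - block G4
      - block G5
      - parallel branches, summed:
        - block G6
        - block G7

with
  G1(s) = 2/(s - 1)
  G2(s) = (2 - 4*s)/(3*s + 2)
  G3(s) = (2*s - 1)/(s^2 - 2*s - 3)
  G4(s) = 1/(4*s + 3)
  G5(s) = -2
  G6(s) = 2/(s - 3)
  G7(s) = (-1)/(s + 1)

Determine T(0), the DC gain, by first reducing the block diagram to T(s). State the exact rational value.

First reduce the diagram to T(s).

Step 1. series reduction of G2, G3: (-8*s^2 + 8*s - 2)/(3*s^3 - 4*s^2 - 13*s - 6)
Step 2. apply the feedback formula to G1, (G2*G3): (6*s^3 - 8*s^2 - 26*s - 12)/(3*s^4 - 7*s^3 - 25*s^2 + 23*s + 2)
Step 3. add G6, G7 (parallel): (s + 5)/(s^2 - 2*s - 3)
Step 4. reduce the series chain G4, G5, (G6+G7): (-2*s - 10)/(4*s^3 - 5*s^2 - 18*s - 9)
Step 5. collapse the loop ([G1/(1+G1*(G2*G3))] forward, (G4*G5*(G6+G7)) return): (24*s^4 - 14*s^3 - 128*s^2 - 126*s - 36)/(12*s^5 - 19*s^4 - 121*s^3 + 5*s^2 + 9*s - 34)
Step 5 gives the overall T(s). Then T(0) = -36/(-34) = 18/17.

Answer: 18/17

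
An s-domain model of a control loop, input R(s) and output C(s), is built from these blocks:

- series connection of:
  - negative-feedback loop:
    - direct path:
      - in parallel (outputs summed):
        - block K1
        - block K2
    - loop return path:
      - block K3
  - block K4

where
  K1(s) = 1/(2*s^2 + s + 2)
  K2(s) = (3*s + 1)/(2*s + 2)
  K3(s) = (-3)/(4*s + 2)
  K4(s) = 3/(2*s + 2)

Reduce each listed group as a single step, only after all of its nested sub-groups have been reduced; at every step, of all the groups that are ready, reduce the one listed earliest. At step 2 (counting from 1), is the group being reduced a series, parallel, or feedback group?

1. combine K1, K2 in parallel
2. close the feedback loop around (K1+K2), K3
3. series reduction of [(K1+K2)/(1+(K1+K2)*K3)], K4
Step 2: feedback.

Answer: feedback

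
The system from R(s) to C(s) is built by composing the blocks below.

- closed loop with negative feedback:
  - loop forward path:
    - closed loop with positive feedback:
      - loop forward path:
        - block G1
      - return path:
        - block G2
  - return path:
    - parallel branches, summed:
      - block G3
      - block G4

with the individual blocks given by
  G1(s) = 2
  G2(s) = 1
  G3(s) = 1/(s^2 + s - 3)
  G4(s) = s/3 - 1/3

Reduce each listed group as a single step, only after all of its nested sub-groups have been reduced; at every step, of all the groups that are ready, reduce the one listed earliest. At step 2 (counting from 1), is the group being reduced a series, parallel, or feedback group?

[1] apply the feedback formula to G1, G2
[2] reduce the parallel group G3, G4
[3] close the feedback loop around [G1/(1-G1*G2)], (G3+G4)
So the answer for step 2 is parallel.

Therefore the answer is parallel.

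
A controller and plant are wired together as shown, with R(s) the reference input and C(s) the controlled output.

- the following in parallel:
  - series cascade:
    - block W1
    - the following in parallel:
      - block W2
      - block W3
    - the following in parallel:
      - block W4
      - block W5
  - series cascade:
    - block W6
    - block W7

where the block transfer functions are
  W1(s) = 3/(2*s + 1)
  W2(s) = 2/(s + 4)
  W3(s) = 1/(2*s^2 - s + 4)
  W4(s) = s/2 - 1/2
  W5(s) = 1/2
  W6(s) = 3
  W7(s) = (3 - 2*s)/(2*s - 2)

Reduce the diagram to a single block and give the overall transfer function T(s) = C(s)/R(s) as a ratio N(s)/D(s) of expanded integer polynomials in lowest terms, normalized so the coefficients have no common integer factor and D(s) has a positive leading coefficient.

Step 1. reduce the parallel group W2, W3: (4*s^2 - s + 12)/(2*s^3 + 7*s^2 + 16)
Step 2. parallel reduction of W4, W5: s/2
Step 3. multiply W1, (W2+W3), (W4+W5) (series): (12*s^3 - 3*s^2 + 36*s)/(8*s^4 + 32*s^3 + 14*s^2 + 64*s + 32)
Step 4. cascade W6, W7: (9 - 6*s)/(2*s - 2)
Step 5. parallel reduction of (W1*(W2+W3)*(W4+W5)), (W6*W7) - this is the overall T(s), already in the required normalized form

Answer: (-24*s^5 - 48*s^4 + 87*s^3 - 90*s^2 + 156*s + 144)/(8*s^5 + 24*s^4 - 18*s^3 + 50*s^2 - 32*s - 32)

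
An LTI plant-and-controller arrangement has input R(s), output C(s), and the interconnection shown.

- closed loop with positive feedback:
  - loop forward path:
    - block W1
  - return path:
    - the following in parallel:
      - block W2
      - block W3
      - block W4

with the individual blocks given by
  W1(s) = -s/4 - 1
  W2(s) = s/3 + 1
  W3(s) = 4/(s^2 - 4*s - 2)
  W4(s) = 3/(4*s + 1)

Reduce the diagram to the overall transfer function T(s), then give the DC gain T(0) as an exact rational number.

[1] combine W2, W3, W4 in parallel gives (4*s^4 - 3*s^3 - 48*s^2 - 26*s - 12)/(12*s^3 - 45*s^2 - 36*s - 6)
[2] feedback reduction of W1, (W2+W3+W4) gives (-12*s^4 - 3*s^3 + 216*s^2 + 150*s + 24)/(4*s^5 + 13*s^4 - 12*s^3 - 398*s^2 - 260*s - 72)
Evaluating the step-2 result (the overall T(s)) at s = 0 gives T(0) = 24/(-72) = -1/3.

Final answer: -1/3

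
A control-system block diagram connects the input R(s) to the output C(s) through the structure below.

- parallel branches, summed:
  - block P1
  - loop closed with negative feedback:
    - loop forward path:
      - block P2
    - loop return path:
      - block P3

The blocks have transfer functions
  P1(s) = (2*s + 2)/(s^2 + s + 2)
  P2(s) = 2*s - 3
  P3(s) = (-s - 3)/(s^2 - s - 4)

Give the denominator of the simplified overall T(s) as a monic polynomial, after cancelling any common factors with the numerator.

First reduce the diagram to T(s).

(1) reduce the feedback loop with forward P2 and return P3 gives (-2*s^3 + 5*s^2 + 5*s - 12)/(s^2 + 4*s - 5)
(2) parallel reduction of P1, [P2/(1+P2*P3)] gives (-2*s^5 + 3*s^4 + 8*s^3 + 13*s^2 - 4*s - 34)/(s^4 + 5*s^3 + s^2 + 3*s - 10)
That last expression is T(s), already simplified, and its denominator is already monic.

Answer: s^4 + 5*s^3 + s^2 + 3*s - 10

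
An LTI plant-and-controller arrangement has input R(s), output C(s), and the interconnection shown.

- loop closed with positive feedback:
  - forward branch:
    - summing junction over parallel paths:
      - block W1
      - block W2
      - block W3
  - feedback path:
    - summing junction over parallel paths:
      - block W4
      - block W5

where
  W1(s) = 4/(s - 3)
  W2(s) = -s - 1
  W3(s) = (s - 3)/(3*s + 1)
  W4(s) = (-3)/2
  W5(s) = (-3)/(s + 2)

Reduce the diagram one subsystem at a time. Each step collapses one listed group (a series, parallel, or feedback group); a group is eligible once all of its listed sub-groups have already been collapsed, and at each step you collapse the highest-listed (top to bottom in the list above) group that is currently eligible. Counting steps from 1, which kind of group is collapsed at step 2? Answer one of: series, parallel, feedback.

The answer is parallel.

Reasoning:
Step 1. combine W1, W2, W3 in parallel
Step 2. reduce the parallel group W4, W5
Step 3. feedback reduction of (W1+W2+W3), (W4+W5)
Step 2: parallel.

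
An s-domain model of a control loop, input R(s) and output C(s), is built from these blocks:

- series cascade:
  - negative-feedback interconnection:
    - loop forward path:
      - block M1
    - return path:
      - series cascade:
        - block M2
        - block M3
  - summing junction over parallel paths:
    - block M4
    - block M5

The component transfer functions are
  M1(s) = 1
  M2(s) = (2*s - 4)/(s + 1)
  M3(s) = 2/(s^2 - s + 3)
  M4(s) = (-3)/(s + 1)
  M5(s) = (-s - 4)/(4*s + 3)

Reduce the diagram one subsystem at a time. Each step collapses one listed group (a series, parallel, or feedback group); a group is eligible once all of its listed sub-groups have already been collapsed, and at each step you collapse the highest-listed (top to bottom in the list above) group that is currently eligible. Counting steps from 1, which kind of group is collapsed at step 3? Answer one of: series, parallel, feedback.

Answer: parallel

Working:
Step 1. reduce the series chain M2, M3
Step 2. feedback reduction of M1, (M2*M3)
Step 3. reduce the parallel group M4, M5
Step 4. series reduction of [M1/(1+M1*(M2*M3))], (M4+M5)
Step 3: parallel.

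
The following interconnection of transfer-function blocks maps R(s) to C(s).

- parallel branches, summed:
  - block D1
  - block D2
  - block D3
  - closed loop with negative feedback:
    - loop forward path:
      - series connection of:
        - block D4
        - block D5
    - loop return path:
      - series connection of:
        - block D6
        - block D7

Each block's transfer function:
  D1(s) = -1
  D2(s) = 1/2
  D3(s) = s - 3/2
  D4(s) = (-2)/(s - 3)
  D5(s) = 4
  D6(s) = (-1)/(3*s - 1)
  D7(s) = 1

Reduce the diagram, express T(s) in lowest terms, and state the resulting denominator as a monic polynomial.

First reduce the diagram to T(s).

[1] series reduction of D4, D5 -> (-8)/(s - 3)
[2] cascade D6, D7 -> (-1)/(3*s - 1)
[3] apply the feedback formula to (D4*D5), (D6*D7) -> (8 - 24*s)/(3*s^2 - 10*s + 11)
[4] reduce the parallel group D1, D2, D3, [(D4*D5)/(1+(D4*D5)*(D6*D7))] -> (3*s^3 - 16*s^2 + 7*s - 14)/(3*s^2 - 10*s + 11)
No further cancellation is possible in the step-4 result, so that is T(s). Its denominator becomes monic after dividing by the leading coefficient 3.

Answer: s^2 - 10*s/3 + 11/3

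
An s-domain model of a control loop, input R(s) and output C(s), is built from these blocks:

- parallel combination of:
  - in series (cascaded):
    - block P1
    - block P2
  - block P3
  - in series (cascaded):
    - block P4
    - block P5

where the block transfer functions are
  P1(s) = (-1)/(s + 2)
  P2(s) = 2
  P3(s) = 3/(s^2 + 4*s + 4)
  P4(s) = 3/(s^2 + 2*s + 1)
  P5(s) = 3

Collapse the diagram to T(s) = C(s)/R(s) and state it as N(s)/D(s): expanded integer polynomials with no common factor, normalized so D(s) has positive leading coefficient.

Step 1: combine P1, P2 in series -> (-2)/(s + 2)
Step 2: reduce the series chain P4, P5 -> 9/(s^2 + 2*s + 1)
Step 3: reduce the parallel group (P1*P2), P3, (P4*P5): this yields T(s), and no further normalization is needed

Final answer: (-2*s^3 + 4*s^2 + 32*s + 35)/(s^4 + 6*s^3 + 13*s^2 + 12*s + 4)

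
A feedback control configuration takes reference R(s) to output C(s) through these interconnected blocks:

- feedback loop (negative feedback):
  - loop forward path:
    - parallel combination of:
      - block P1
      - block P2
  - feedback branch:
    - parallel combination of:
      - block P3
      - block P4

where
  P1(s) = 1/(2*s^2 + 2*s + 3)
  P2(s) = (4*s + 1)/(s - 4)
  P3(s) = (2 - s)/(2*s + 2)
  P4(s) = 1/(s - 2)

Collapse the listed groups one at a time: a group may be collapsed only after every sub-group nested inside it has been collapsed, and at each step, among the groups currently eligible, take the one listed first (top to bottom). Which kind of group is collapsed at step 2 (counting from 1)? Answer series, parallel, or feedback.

(1) add P1, P2 (parallel)
(2) add P3, P4 (parallel)
(3) feedback reduction of (P1+P2), (P3+P4)
At step 2 the group reduced is parallel.

Hence the answer: parallel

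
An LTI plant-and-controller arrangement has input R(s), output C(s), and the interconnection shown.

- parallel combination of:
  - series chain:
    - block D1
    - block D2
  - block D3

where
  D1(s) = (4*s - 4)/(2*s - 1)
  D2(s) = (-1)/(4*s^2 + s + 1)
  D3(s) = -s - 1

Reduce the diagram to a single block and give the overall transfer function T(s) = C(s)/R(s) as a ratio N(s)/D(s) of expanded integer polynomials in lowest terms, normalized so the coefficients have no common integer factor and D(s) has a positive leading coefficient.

Reducing step by step:

[1] series reduction of D1, D2: (4 - 4*s)/(8*s^3 - 2*s^2 + s - 1)
[2] reduce the parallel group (D1*D2), D3: this yields T(s), and no further normalization is needed

Answer: (-8*s^4 - 6*s^3 + s^2 - 4*s + 5)/(8*s^3 - 2*s^2 + s - 1)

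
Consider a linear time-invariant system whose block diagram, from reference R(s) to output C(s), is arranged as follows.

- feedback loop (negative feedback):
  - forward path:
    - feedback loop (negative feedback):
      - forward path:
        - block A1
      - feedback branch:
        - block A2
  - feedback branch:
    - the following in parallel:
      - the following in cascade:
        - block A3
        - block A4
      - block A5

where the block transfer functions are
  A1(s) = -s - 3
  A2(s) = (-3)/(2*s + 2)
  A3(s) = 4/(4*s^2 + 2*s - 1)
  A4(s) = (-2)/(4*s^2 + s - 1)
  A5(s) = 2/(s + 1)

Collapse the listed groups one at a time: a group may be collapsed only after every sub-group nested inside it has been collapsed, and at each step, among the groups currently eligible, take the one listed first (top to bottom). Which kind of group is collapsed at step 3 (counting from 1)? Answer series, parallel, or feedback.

Step 1. feedback reduction of A1, A2
Step 2. cascade A3, A4
Step 3. sum the parallel branches (A3*A4), A5
Step 4. reduce the feedback loop with forward [A1/(1+A1*A2)] and return ((A3*A4)+A5)
Step 3: parallel.

Answer: parallel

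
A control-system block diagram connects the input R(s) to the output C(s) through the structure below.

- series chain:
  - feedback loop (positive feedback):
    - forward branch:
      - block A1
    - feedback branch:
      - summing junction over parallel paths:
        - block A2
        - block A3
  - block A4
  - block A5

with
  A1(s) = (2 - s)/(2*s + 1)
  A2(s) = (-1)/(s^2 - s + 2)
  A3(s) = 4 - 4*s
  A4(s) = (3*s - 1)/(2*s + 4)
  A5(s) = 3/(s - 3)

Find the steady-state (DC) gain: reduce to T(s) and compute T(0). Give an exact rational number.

Reducing step by step:

[1] reduce the parallel group A2, A3: (-4*s^3 + 8*s^2 - 12*s + 7)/(s^2 - s + 2)
[2] feedback reduction of A1, (A2+A3): (s^3 - 3*s^2 + 4*s - 4)/(4*s^4 - 18*s^3 + 29*s^2 - 34*s + 12)
[3] cascade [A1/(1-A1*(A2+A3))], A4, A5: (9*s^4 - 30*s^3 + 45*s^2 - 48*s + 12)/(8*s^6 - 44*s^5 + 46*s^4 + 90*s^3 - 256*s^2 + 384*s - 144)
Evaluating the step-3 result (the overall T(s)) at s = 0 gives T(0) = 12/(-144) = -1/12.

Answer: -1/12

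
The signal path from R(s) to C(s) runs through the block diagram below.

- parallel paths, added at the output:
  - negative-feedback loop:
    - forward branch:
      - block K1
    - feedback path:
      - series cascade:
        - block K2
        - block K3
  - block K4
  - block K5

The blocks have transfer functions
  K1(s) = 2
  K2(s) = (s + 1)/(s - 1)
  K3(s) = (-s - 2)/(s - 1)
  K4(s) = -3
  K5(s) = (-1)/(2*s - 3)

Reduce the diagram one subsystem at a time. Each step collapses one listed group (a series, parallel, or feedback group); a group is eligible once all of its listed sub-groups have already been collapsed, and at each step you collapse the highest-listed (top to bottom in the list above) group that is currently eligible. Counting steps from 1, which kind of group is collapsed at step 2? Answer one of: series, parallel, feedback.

The answer is feedback.

Reasoning:
Step 1: cascade K2, K3
Step 2: collapse the loop (K1 forward, (K2*K3) return)
Step 3: sum the parallel branches [K1/(1+K1*(K2*K3))], K4, K5
Step 2: feedback.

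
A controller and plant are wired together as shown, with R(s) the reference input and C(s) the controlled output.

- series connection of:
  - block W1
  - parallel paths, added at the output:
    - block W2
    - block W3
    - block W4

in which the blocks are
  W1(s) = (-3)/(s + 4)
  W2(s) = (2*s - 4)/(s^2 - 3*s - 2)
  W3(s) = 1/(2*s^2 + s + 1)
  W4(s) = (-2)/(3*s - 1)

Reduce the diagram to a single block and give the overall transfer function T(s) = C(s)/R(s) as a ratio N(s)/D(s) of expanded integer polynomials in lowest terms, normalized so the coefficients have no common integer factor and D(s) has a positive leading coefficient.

Step 1 - sum the parallel branches W2, W3, W4: (8*s^4 - 9*s^3 + 2*s^2 - 3*s + 10)/(6*s^5 - 17*s^4 - 13*s^3 - 9*s^2 - s + 2)
Step 2 - series reduction of W1, (W2+W3+W4): this yields T(s), and no further normalization is needed

Answer: (-24*s^4 + 27*s^3 - 6*s^2 + 9*s - 30)/(6*s^6 + 7*s^5 - 81*s^4 - 61*s^3 - 37*s^2 - 2*s + 8)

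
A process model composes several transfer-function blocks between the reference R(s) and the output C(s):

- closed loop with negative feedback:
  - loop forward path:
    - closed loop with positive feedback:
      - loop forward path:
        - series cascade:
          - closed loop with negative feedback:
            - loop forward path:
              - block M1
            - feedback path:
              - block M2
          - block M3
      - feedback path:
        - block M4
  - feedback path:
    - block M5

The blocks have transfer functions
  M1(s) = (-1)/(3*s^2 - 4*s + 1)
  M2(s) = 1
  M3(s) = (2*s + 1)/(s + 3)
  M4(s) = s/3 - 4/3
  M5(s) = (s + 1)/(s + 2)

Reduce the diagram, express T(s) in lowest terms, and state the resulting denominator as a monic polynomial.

The answer is s^4 + 35*s^3/9 - 5*s^2/3 - 11*s - 11/9.

Reasoning:
Step 1. collapse the loop (M1 forward, M2 return) gives (-1)/(3*s^2 - 4*s)
Step 2. reduce the series chain [M1/(1+M1*M2)], M3 gives (-2*s - 1)/(3*s^3 + 5*s^2 - 12*s)
Step 3. close the feedback loop around ([M1/(1+M1*M2)]*M3), M4 gives (-6*s - 3)/(9*s^3 + 17*s^2 - 43*s - 4)
Step 4. collapse the loop ([([M1/(1+M1*M2)]*M3)/(1-([M1/(1+M1*M2)]*M3)*M4)] forward, M5 return) gives (-6*s^2 - 15*s - 6)/(9*s^4 + 35*s^3 - 15*s^2 - 99*s - 11)
No further cancellation is possible in the step-4 result, so that is T(s). Its denominator becomes monic after dividing by the leading coefficient 9.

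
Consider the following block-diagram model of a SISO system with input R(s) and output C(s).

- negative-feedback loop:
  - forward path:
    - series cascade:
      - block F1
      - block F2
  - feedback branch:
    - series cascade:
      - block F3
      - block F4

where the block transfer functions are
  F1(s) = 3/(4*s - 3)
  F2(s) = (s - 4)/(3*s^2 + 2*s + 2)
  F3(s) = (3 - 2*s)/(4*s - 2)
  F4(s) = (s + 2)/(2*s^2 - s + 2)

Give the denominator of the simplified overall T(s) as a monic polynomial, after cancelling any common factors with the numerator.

Step 1. series reduction of F1, F2, giving (3*s - 12)/(12*s^3 - s^2 + 2*s - 6)
Step 2. combine F3, F4 in series, giving (-2*s^2 - s + 6)/(8*s^3 - 8*s^2 + 10*s - 4)
Step 3. apply the feedback formula to (F1*F2), (F3*F4), giving (24*s^4 - 120*s^3 + 126*s^2 - 132*s + 48)/(96*s^6 - 104*s^5 + 144*s^4 - 128*s^3 + 93*s^2 - 38*s - 48)
No further cancellation is possible in the step-3 result, so that is T(s). Its denominator becomes monic after dividing by the leading coefficient 96.

Final answer: s^6 - 13*s^5/12 + 3*s^4/2 - 4*s^3/3 + 31*s^2/32 - 19*s/48 - 1/2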